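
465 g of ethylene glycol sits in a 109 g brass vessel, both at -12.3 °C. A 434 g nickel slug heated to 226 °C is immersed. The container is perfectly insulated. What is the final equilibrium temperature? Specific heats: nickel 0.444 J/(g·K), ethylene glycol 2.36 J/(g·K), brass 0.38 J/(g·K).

Conservation of energy gives ΣQ = 0:
434·0.444·(T − 226) + 465·2.36·(T − (-12.3)) + 109·0.38·(T − (-12.3)) = 0
192.7(T − 226) + 1097.4(T − (-12.3)) + 41.42(T − (-12.3)) = 0
(192.7 + 1097.4 + 41.42) T = 192.7·226 + 1097.4·(-12.3) + 41.42·(-12.3)
T = 29542 / 1331.5 = 22.2 °C

T_f ≈ 22.2 °C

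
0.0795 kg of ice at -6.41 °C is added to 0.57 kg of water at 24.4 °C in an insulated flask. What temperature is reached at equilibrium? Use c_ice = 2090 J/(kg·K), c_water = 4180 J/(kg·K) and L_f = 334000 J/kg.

Sum of m c ΔT and latent-heat terms is zero:
ice -6.41→0 °C: 0.0795·2090·6.41 = 1065.1; melt ice: 0.0795·334000 = 26553; meltwater 0→T: 0.0795·4180·T = 332.31 T; water cools: 0.57·4180·(T − 24.4) = 2382.6(T − 24.4)
2714.9 T = 58135 − 27618 = 30517
T ≈ 11.24 °C — above 0 °C, consistent with complete melting.

T_f ≈ 11.2 °C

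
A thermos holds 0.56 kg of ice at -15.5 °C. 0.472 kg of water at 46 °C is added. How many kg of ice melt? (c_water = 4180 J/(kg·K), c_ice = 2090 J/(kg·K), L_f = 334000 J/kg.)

m_melted ≈ 0.217 kg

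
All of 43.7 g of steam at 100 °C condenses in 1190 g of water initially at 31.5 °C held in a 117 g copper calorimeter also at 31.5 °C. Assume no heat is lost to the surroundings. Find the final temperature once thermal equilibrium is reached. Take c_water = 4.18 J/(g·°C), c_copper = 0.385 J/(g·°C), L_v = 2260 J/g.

Taking heat into each body as positive, Σ m c ΔT = 0:
latent heat released on condensation: 43.7·2260 = 98762; condensed water 100 °C→T: 182.67(T − 100); water warms: 1190·4.18·(T − 31.5) = 4974.2(T − 31.5); cup: 45.05(T − 31.5)
5201.9 T = 98762 + 18267 + 158106 = 275135
T ≈ 52.89 °C (< 100 °C, so full condensation is consistent).

T_f ≈ 52.9 °C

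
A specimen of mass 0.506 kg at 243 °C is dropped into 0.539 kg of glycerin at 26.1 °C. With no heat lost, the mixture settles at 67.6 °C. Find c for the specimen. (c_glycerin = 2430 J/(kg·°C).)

c ≈ 612 J/(kg·°C)

Energy conservation, ΣQ = 0:
0.506·c·(67.6 − 243) + 0.539·2430·(67.6 − 26.1) = 0
-88.75 c = -54355
c = -54355/-88.75 ≈ 612.4 J/(kg·°C)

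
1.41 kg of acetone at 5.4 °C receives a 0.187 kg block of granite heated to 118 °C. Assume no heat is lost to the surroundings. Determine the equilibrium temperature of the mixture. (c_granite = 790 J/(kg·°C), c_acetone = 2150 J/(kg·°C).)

T_f ≈ 10.6 °C

|Q_granite| = |Q_acetone|:
0.187×790×(118 − T) = 1.41×2150×(T − 5.4)
147.73(118 − T) = 3031.5(T − 5.4)
3179.2 T = 33802  ⇒  T ≈ 10.63 °C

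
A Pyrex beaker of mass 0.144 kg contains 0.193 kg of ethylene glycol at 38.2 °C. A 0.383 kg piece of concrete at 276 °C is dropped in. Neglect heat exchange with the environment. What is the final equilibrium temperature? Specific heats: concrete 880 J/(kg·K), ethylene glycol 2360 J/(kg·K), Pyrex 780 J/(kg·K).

T_f ≈ 126.8 °C

Taking heat into each body as positive, Σ m c ΔT = 0:
0.383*880*(T − 276) + 0.193*2360*(T − 38.2) + 0.144*780*(T − 38.2) = 0
337.04(T − 276) + 455.48(T − 38.2) + 112.32(T − 38.2) = 0
904.84 T = 114713
T = 114713/904.84 ≈ 126.78 °C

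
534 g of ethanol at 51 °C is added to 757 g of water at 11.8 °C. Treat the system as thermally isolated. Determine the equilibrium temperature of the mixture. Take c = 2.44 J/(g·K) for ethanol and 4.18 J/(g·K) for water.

T_f ≈ 23.2 °C

|Q_ethanol| = |Q_water|:
534*2.44*(51 − T) = 757*4.18*(T − 11.8)
1303(51 − T) = 3164.3(T − 11.8)
4467.2 T = 103789  ⇒  T ≈ 23.23 °C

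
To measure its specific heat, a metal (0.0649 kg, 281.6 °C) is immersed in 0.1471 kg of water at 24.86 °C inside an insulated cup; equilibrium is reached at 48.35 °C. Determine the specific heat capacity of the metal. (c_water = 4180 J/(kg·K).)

c ≈ 954 J/(kg·K)

Heat lost by the metal = heat gained by the water:
0.0649·c·(281.6 − 48.35) = 0.1471·4180·(48.35 − 24.86)
15.14 c = 14443  ⇒  c ≈ 954.1 J/(kg·K)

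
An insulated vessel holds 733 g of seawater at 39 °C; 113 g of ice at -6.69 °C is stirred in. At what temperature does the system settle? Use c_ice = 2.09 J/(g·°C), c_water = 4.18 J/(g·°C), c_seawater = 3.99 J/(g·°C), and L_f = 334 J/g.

Setting the total heat transfer to zero:
ice -6.69→0 °C: 113·2.09·6.69 = 1580; fusion: m_ice L_f = 113·334 = 37742; meltwater 0→T: 113·4.18·T = 472.34 T; seawater cools: 733·3.99·(T − 39) = 2924.7(T − 39)
3397 T = 114062 − 39322 = 74740
T ≈ 22.00 °C (positive, so assuming full melt was valid).

T_f ≈ 22.0 °C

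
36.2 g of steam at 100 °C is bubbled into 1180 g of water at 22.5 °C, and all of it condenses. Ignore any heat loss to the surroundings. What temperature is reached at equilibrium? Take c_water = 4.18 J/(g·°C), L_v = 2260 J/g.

T_f ≈ 40.9 °C

Energy conservation, ΣQ = 0:
steam→water at 100 °C releases m L_v = 36.2·2260 = 81812; condensed water 100 °C→T: 151.32(T − 100); original water: 4932.4(T − 22.5)
5083.7 T = 81812 + 15132 + 110979 = 207923
T ≈ 40.90 °C (< 100 °C, so full condensation is consistent).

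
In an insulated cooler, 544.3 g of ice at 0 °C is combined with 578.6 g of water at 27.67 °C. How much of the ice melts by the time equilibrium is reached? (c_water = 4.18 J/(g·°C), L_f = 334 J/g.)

Heat available from the water dropping to 0 °C: 578.6·4.18·27.67 = 66921 J.
To melt every bit of ice: 544.3·334 = 181796 J.
Since 66921 < 181796 J, not all the ice melts; equilibrium is at 0 °C.
Mass melted = 66921/334 ≈ 200.4 g.

m_melted ≈ 200 g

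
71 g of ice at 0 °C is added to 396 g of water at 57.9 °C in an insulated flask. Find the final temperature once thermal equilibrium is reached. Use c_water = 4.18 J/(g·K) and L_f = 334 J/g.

Conservation of energy gives ΣQ = 0:
melt ice: 71×334 = 23714; warm the meltwater: 296.78 T; water: 1655.3(T − 57.9)
1952.1 T = 95841 − 23714 = 72127
T ≈ 36.95 °C — above 0 °C, consistent with complete melting.

T_f ≈ 36.9 °C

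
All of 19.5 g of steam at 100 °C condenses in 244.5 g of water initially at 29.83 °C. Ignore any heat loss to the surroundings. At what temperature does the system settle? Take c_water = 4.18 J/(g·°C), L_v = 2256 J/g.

Net heat exchanged in the isolated system is zero:
steam→water at 100 °C releases m L_v = 19.5·2256 = 43992; condensed water 100 °C→T: 81.51(T − 100); water warms: 244.5·4.18·(T − 29.83) = 1022(T − 29.83)
1103.5 T = 43992 + 8151 + 30487 = 82630
T ≈ 74.88 °C (< 100 °C, so full condensation is consistent).

T_f ≈ 74.9 °C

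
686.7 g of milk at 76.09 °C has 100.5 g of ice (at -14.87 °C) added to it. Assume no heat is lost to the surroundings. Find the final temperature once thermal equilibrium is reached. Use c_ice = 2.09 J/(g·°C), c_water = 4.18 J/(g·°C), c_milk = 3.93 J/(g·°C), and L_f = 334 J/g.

Energy balance with sensible and latent terms:
ice -14.87→0 °C: 100.5×2.09×14.87 = 3123.4
  melt ice: 100.5×334 = 33567
  meltwater 0→T: 100.5×4.18×T = 420.09 T
  milk: 2698.7(T − 76.09)
3118.8 T = 205346 − 36690 = 168656
T ≈ 54.08 °C — above 0 °C, consistent with complete melting.

T_f ≈ 54.1 °C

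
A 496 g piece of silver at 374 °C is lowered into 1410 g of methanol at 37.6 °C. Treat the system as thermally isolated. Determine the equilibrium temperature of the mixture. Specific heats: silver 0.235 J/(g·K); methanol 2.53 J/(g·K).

Net heat exchanged in the isolated system is zero:
496·0.235·(T − 374) + 1410·2.53·(T − 37.6) = 0
(116.56 + 3567.3) T = 116.56·374 + 3567.3·37.6
T = 177724/3683.9 ≈ 48.24 °C

T_f ≈ 48.2 °C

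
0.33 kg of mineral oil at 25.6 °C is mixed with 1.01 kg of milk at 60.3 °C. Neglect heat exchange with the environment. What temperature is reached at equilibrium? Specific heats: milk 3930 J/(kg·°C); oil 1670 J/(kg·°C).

T_f ≈ 56.1 °C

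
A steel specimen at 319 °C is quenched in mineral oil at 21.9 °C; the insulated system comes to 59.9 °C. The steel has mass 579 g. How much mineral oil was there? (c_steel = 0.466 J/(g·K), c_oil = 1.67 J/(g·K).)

m ≈ 1100 g

|Q_steel| = |Q_oil|:
579·0.466·(319 − 59.9) = m·1.67·(59.9 − 21.9)
63.46 m = 69909  ⇒  m ≈ 1102 g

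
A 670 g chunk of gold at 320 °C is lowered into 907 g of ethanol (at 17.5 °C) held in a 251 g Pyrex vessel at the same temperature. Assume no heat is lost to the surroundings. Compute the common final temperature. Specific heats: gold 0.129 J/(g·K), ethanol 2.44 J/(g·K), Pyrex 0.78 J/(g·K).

T_f ≈ 28.0 °C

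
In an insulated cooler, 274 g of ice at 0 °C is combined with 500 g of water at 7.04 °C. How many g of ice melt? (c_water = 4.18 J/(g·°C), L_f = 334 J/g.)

m_melted ≈ 44.1 g

Water can give up m c ΔT = 500×4.18×7.04 = 14714 J before reaching 0 °C.
Melting all 274 g of ice would need 274×334 = 91516 J.
14714 J < 91516 J, so only part of the ice melts and the system sits at 0 °C.
m_melt = 14714 / L_f = 44.05 g.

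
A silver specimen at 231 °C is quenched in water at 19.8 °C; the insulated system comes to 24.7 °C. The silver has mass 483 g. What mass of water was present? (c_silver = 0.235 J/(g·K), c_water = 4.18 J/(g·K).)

m ≈ 1140 g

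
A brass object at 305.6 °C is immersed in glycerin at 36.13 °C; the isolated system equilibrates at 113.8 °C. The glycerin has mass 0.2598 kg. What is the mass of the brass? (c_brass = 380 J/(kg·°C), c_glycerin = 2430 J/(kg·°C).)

Heat lost by the brass = heat gained by the glycerin:
m·380·(305.6 − 113.8) = 0.2598·2430·(113.8 − 36.13)
72884 m = 49034  ⇒  m ≈ 0.6728 kg

m ≈ 0.673 kg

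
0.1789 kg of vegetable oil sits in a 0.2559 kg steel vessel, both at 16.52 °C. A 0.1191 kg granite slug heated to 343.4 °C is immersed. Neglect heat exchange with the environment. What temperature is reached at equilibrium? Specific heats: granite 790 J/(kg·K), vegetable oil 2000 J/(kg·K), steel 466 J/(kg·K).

T_f ≈ 70.4 °C

Let T be the final temperature. ΣQ_i = 0:
0.1191×790×(T − 343.4) + 0.1789×2000×(T − 16.52) + 0.2559×466×(T − 16.52) = 0
94.09(T − 343.4) + 357.8(T − 16.52) + 119.25(T − 16.52) = 0
571.14 T = 40191
T = 40191 / 571.14 = 70.4 °C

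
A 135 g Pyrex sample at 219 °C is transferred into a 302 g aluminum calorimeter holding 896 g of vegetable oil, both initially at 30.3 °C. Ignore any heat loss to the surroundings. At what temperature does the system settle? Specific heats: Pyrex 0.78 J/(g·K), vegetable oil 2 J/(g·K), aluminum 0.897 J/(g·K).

T_f = Σ m_i c_i T_i / Σ m_i c_i:
T_f = (105.3·219 + 1792·30.3 + 270.89·30.3) / (105.3 + 1792 + 270.89)
    = 85566 / 2168.2 ≈ 39.46 °C

T_f ≈ 39.5 °C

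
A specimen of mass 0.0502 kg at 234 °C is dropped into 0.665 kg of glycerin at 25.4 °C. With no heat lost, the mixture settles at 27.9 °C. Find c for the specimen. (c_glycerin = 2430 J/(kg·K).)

m_s c (T_s − T_f) = m_glycerin c_glycerin (T_f − T_0):
0.0502×c×(234 − 27.9) = 0.665×2430×(27.9 − 25.4)
10.35 c = 4039.9  ⇒  c ≈ 390.5 J/(kg·K)

c ≈ 390 J/(kg·K)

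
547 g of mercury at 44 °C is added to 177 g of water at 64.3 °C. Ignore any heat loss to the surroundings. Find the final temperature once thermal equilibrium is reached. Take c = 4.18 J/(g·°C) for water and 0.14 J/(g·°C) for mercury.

T_f ≈ 62.4 °C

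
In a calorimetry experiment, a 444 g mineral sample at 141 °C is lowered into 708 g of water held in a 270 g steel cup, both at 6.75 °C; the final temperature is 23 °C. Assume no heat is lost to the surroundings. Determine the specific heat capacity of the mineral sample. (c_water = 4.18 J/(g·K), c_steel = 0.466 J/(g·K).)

c ≈ 0.957 J/(g·K)

Heat gained plus heat lost sum to zero:
444·c·(23 − 141) + 708·4.18·(23 − 6.75) + 270·0.466·(23 − 6.75) = 0
-52392 c = -50135
c = -50135/-52392 ≈ 0.9569 J/(g·K)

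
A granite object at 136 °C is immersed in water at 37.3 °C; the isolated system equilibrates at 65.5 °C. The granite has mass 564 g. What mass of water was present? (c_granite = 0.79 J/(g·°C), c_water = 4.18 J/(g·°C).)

|Q_granite| = |Q_water|:
564×0.79×(136 − 65.5) = m×4.18×(65.5 − 37.3)
117.88 m = 31412  ⇒  m ≈ 266.5 g

m ≈ 266 g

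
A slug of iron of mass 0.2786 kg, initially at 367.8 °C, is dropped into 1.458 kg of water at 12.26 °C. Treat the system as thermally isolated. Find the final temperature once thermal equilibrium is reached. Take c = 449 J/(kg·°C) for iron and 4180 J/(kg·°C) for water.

T_f ≈ 19.4 °C

Heat gained plus heat lost sum to zero:
0.2786·449·(T − 367.8) + 1.458·4180·(T − 12.26) = 0
(125.09 + 6094.4) T = 125.09·367.8 + 6094.4·12.26
T = 120726/6219.5 ≈ 19.41 °C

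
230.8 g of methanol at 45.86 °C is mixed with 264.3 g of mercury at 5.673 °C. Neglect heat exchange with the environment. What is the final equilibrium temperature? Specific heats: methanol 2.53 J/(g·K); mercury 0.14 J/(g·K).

Heat gained plus heat lost sum to zero:
230.8·2.53·(T − 45.86) + 264.3·0.14·(T − 5.673) = 0
620.93 T = 26989
T = 26989/620.93 ≈ 43.47 °C

T_f ≈ 43.5 °C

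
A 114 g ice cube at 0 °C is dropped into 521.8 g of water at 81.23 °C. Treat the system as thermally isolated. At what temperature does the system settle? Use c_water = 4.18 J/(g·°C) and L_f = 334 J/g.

T_f ≈ 52.3 °C

Energy balance with sensible and latent terms:
latent heat to melt: 114·334 = 38076
  meltwater 0→T: 114·4.18·T = 476.52 T
  water cools: 521.8·4.18·(T − 81.23) = 2181.1(T − 81.23)
2657.6 T = 177173 − 38076 = 139097
T ≈ 52.34 °C. Since T > 0 °C, the all-ice-melts assumption holds.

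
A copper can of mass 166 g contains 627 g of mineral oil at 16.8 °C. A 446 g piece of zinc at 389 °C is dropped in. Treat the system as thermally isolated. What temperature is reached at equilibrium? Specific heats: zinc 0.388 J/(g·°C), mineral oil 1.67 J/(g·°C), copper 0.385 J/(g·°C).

T_f ≈ 67.0 °C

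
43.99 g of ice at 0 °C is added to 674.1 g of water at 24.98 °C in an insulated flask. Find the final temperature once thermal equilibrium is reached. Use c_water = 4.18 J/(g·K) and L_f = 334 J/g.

T_f ≈ 18.6 °C

Energy conservation, ΣQ = 0:
melt ice: 43.99×334 = 14693; meltwater 0→T: 43.99×4.18×T = 183.88 T; water cools: 674.1×4.18×(T − 24.98) = 2817.7(T − 24.98)
3001.6 T = 70387 − 14693 = 55694
T ≈ 18.55 °C — above 0 °C, consistent with complete melting.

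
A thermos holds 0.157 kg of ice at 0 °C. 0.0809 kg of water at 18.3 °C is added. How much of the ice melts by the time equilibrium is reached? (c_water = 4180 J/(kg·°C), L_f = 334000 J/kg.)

m_melted ≈ 0.0185 kg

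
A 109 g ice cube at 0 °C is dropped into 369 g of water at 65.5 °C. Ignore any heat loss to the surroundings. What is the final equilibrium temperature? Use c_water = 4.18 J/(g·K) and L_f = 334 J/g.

T_f ≈ 32.3 °C

Energy balance with sensible and latent terms:
fusion: m_ice L_f = 109×334 = 36406; warm the meltwater: 455.62 T; water cools: 369×4.18×(T − 65.5) = 1542.4(T − 65.5)
1998 T = 101029 − 36406 = 64623
T ≈ 32.34 °C. Since T > 0 °C, the all-ice-melts assumption holds.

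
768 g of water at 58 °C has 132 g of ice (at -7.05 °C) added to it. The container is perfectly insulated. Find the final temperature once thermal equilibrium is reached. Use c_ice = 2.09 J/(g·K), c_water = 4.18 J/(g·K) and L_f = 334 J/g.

T_f ≈ 37.3 °C

Taking heat into each body as positive, Σ m c ΔT = 0:
warm ice to 0 °C: 132×2.09×(0 − (-7.05)) = 1945; fusion: m_ice L_f = 132×334 = 44088; warm the meltwater: 551.76 T; water: 3210.2(T − 58)
3762 T = 186194 − 46033 = 140161
T ≈ 37.26 °C. Since T > 0 °C, the all-ice-melts assumption holds.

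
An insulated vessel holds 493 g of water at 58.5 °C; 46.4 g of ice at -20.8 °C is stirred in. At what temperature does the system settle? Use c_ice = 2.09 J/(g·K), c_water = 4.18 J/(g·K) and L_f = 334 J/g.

T_f ≈ 45.7 °C

Heat gained plus heat lost sum to zero:
ice -20.8→0 °C: 46.4·2.09·20.8 = 2017.1
  melt ice: 46.4·334 = 15498
  warm the meltwater: 193.95 T
  water cools: 493·4.18·(T − 58.5) = 2060.7(T − 58.5)
2254.7 T = 120553 − 17515 = 103039
T ≈ 45.70 °C (positive, so assuming full melt was valid).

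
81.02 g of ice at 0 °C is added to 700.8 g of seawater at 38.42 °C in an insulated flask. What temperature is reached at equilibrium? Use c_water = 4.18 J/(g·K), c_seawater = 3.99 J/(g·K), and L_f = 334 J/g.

T_f ≈ 25.6 °C

Taking heat into each body as positive, Σ m c ΔT = 0:
fusion: m_ice L_f = 81.02·334 = 27061
  warm the meltwater: 338.66 T
  seawater: 2796.2(T − 38.42)
3134.9 T = 107430 − 27061 = 80369
T ≈ 25.64 °C. Since T > 0 °C, the all-ice-melts assumption holds.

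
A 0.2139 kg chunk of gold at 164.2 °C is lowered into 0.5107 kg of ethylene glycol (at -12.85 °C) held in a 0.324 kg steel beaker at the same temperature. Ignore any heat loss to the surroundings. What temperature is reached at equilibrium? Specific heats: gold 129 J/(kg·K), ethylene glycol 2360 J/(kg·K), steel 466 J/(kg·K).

Taking heat into each body as positive, Σ m c ΔT = 0:
0.2139×129×(T − 164.2) + 0.5107×2360×(T − (-12.85)) + 0.324×466×(T − (-12.85)) = 0
1383.8 T = -12897
T = -12897 / 1383.8 = -9.32 °C

T_f ≈ -9.3 °C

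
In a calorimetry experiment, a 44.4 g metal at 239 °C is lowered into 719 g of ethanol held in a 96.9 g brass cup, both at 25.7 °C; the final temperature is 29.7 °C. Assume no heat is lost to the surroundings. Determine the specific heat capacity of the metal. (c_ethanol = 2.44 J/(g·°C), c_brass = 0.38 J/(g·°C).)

c ≈ 0.771 J/(g·°C)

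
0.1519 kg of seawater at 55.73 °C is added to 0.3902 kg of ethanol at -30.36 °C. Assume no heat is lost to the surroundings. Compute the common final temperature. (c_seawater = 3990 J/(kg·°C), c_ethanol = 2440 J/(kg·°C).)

T_f ≈ 3.1 °C

T_f is the heat-capacity-weighted average of the initial temperatures:
T_f = (606.08·55.73 + 952.09·(-30.36)) / (606.08 + 952.09)
    = 4871.5 / 1558.2 ≈ 3.13 °C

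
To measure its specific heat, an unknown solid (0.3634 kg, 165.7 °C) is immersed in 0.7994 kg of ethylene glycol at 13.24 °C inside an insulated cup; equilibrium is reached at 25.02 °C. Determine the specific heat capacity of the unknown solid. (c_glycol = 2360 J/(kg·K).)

c ≈ 435 J/(kg·K)

Setting the total heat transfer to zero:
0.3634·c·(25.02 − 165.7) + 0.7994·2360·(25.02 − 13.24) = 0
-51.12 c = -22224
c = -22224/-51.12 ≈ 434.7 J/(kg·K)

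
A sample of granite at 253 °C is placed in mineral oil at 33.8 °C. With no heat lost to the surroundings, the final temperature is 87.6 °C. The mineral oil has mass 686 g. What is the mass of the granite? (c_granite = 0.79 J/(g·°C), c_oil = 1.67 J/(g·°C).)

m ≈ 472 g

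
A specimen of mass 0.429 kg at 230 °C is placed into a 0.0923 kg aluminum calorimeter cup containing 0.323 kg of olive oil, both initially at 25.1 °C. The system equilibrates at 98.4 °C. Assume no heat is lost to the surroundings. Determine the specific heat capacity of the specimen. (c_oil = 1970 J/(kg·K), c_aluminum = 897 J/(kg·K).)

c ≈ 934 J/(kg·K)

Setting the total heat transfer to zero:
0.429×c×(98.4 − 230) + 0.323×1970×(98.4 − 25.1) + 0.0923×897×(98.4 − 25.1) = 0
-56.46 c = -52710
c = -52710/-56.46 ≈ 933.6 J/(kg·K)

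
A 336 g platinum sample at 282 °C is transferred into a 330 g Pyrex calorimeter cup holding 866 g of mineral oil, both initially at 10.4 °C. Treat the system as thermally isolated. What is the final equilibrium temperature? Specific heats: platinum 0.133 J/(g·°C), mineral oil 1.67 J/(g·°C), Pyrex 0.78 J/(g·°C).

T_f ≈ 17.3 °C

Taking heat into each body as positive, Σ m c ΔT = 0:
336*0.133*(T − 282) + 866*1.67*(T − 10.4) + 330*0.78*(T − 10.4) = 0
(44.69 + 1446.2 + 257.4) T = 44.69*282 + 1446.2*10.4 + 257.4*10.4
T = 30320 / 1748.3 = 17.3 °C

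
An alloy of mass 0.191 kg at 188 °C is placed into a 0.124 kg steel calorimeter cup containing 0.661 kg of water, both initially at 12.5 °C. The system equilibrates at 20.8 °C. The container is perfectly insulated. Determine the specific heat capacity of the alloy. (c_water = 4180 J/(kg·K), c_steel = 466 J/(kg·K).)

Let T be the final temperature. ΣQ_i = 0:
0.191·c·(20.8 − 188) + 0.661·4180·(20.8 − 12.5) + 0.124·466·(20.8 − 12.5) = 0
-31.94 c = -23412
c = -23412/-31.94 ≈ 733.1 J/(kg·K)

c ≈ 733 J/(kg·K)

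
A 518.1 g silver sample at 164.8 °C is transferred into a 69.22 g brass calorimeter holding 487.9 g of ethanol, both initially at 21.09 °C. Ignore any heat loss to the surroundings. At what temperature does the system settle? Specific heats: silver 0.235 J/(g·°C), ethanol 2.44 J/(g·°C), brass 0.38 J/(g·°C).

T_f ≈ 34.2 °C

With ΣQ=0 the equilibrium temperature is the m·c-weighted mean:
T_f = (121.75×164.8 + 1190.5×21.09 + 26.3×21.09) / (121.75 + 1190.5 + 26.3)
    = 45727 / 1338.5 ≈ 34.16 °C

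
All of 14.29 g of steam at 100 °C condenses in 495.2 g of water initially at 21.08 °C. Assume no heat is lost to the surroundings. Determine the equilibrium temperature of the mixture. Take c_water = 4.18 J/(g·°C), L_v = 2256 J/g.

T_f ≈ 38.4 °C

Conservation of energy gives ΣQ = 0:
condense steam: −14.29·2256 = −32238
  condensed water 100 °C→T: 59.73(T − 100)
  water warms: 495.2·4.18·(T − 21.08) = 2069.9(T − 21.08)
2129.7 T = 32238 + 5973.2 + 43634 = 81846
T ≈ 38.43 °C — below 100 °C, confirming all the steam condensed.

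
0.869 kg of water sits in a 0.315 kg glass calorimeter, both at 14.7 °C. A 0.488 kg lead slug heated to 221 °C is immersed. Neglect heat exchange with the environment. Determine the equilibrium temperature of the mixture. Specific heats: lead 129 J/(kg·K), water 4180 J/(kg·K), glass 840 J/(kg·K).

T_f ≈ 18.0 °C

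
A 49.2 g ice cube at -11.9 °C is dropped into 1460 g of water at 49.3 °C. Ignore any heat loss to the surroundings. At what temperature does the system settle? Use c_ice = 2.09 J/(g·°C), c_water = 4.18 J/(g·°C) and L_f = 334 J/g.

Conservation of energy gives ΣQ = 0:
warm ice to 0 °C: 49.2·2.09·(0 − (-11.9)) = 1223.7; fusion: m_ice L_f = 49.2·334 = 16433; warm the meltwater: 205.66 T; water: 6102.8(T − 49.3)
6308.5 T = 300868 − 17656 = 283212
T ≈ 44.89 °C. Since T > 0 °C, the all-ice-melts assumption holds.

T_f ≈ 44.9 °C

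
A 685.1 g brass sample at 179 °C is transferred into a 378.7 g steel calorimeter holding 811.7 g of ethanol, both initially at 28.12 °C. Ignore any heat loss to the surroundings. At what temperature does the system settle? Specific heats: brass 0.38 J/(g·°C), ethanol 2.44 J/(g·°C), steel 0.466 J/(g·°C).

T_f ≈ 44.4 °C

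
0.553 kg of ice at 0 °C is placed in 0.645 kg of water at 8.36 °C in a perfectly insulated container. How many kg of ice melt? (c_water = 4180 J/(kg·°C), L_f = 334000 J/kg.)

m_melted ≈ 0.0675 kg

Water can give up m c ΔT = 0.645×4180×8.36 = 22539 J before reaching 0 °C.
Melting all 0.553 kg of ice would need 0.553×334000 = 184702 J.
22539 J < 184702 J, so only part of the ice melts and the system sits at 0 °C.
m_melted×334000 = 22539  ⇒  m_melted ≈ 0.06748 kg.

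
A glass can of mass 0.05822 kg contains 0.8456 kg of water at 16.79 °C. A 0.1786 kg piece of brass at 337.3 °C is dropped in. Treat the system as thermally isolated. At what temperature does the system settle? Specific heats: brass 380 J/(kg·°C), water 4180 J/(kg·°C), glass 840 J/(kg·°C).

T_f ≈ 22.7 °C

Let T be the final temperature. ΣQ_i = 0:
0.1786·380·(T − 337.3) + 0.8456·4180·(T − 16.79) + 0.05822·840·(T − 16.79) = 0
3651.4 T = 83059
T ≈ 22.75 °C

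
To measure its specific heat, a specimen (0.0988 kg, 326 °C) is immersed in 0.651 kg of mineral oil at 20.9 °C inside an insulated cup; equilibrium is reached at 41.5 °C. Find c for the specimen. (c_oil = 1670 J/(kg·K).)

m_s c (T_s − T_f) = m_oil c_oil (T_f − T_0):
0.0988×c×(326 − 41.5) = 0.651×1670×(41.5 − 20.9)
28.11 c = 22396  ⇒  c ≈ 796.8 J/(kg·K)

c ≈ 797 J/(kg·K)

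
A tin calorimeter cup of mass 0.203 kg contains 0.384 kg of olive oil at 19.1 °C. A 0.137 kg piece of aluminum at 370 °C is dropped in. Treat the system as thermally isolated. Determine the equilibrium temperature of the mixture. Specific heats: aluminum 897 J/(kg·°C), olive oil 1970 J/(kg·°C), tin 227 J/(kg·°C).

T_f ≈ 65.7 °C

Energy conservation, ΣQ = 0:
0.137*897*(T − 370) + 0.384*1970*(T − 19.1) + 0.203*227*(T − 19.1) = 0
(122.89 + 756.48 + 46.08) T = 122.89*370 + 756.48*19.1 + 46.08*19.1
T ≈ 65.70 °C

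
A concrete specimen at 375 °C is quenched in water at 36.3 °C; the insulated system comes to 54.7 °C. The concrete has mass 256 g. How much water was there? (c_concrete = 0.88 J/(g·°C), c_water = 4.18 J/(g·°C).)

m ≈ 938 g

Conservation of energy gives ΣQ = 0:
256·0.88·(54.7 − 375) + m·4.18·(54.7 − 36.3) = 0
76.91 m = 72157
m = 72157/76.91 ≈ 938.2 g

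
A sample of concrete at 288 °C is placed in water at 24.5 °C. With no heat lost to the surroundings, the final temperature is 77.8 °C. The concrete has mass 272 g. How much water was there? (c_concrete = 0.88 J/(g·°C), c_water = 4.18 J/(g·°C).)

Let T be the final temperature. ΣQ_i = 0:
272·0.88·(77.8 − 288) + m·4.18·(77.8 − 24.5) = 0
222.79 m = 50313
m = 50313/222.79 ≈ 225.8 g

m ≈ 226 g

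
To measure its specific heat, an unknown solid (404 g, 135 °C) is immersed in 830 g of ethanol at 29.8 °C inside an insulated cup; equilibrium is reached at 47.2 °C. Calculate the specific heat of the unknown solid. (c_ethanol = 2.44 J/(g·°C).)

c ≈ 0.993 J/(g·°C)

m_s c (T_s − T_f) = m_ethanol c_ethanol (T_f − T_0):
404×c×(135 − 47.2) = 830×2.44×(47.2 − 29.8)
35471 c = 35238  ⇒  c ≈ 0.9934 J/(g·°C)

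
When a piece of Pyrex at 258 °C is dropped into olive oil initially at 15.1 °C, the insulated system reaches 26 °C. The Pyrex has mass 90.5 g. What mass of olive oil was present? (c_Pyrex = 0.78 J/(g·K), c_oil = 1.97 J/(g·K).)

m ≈ 763 g

Heat gained plus heat lost sum to zero:
90.5·0.78·(26 − 258) + m·1.97·(26 − 15.1) = 0
21.47 m = 16377
m = 16377/21.47 ≈ 762.7 g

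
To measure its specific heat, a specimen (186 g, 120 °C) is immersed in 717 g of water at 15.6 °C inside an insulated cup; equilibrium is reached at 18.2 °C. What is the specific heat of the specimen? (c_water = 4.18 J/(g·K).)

m_s c (T_s − T_f) = m_water c_water (T_f − T_0):
186×c×(120 − 18.2) = 717×4.18×(18.2 − 15.6)
18935 c = 7792.4  ⇒  c ≈ 0.4115 J/(g·K)

c ≈ 0.412 J/(g·K)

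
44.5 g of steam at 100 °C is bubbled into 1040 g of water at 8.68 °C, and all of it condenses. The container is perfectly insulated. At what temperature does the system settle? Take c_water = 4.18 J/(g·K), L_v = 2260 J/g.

T_f ≈ 34.6 °C

Let T be the final temperature. ΣQ_i = 0:
steam→water at 100 °C releases m L_v = 44.5·2260 = 100570; condensate cools 100→T: 44.5·4.18·(T − 100) = 186.01(T − 100); original water: 4347.2(T − 8.68)
4533.2 T = 100570 + 18601 + 37734 = 156905
T ≈ 34.61 °C — below 100 °C, confirming all the steam condensed.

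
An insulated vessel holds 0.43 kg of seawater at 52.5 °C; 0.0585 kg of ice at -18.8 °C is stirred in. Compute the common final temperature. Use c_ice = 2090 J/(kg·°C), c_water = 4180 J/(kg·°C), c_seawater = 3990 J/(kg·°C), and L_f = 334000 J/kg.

Net heat exchanged in the isolated system is zero:
ice -18.8→0 °C: 0.0585·2090·18.8 = 2298.6; melt ice: 0.0585·334000 = 19539; warm the meltwater: 244.53 T; seawater cools: 0.43·3990·(T − 52.5) = 1715.7(T − 52.5)
1960.2 T = 90074 − 21838 = 68237
T ≈ 34.81 °C (positive, so assuming full melt was valid).

T_f ≈ 34.8 °C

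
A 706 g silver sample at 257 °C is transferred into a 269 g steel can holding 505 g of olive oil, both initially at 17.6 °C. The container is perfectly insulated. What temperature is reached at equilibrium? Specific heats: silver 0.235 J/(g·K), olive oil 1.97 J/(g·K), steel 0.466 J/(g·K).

T_f ≈ 48.5 °C

T_f = Σ m_i c_i T_i / Σ m_i c_i:
T_f = (165.91×257 + 994.85×17.6 + 125.35×17.6) / (165.91 + 994.85 + 125.35)
    = 62354 / 1286.1 ≈ 48.48 °C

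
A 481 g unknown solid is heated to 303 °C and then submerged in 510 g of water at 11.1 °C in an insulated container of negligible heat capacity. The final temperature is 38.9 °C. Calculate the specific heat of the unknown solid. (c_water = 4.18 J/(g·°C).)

c ≈ 0.467 J/(g·°C)

Energy conservation, ΣQ = 0:
481·c·(38.9 − 303) + 510·4.18·(38.9 − 11.1) = 0
-127032 c = -59264
c = -59264/-127032 ≈ 0.4665 J/(g·°C)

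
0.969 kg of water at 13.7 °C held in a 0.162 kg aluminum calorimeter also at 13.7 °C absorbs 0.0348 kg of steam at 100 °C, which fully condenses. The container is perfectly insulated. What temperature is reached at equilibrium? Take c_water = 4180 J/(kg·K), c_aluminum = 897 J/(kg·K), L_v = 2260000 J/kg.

T_f ≈ 34.7 °C

Net heat exchanged in the isolated system is zero:
condense steam: −0.0348·2260000 = −78648
  condensed water 100 °C→T: 145.46(T − 100)
  original water: 4050.4(T − 13.7)
  cup: 145.31(T − 13.7)
4341.2 T = 78648 + 14546 + 57482 = 150676
T ≈ 34.71 °C — below 100 °C, confirming all the steam condensed.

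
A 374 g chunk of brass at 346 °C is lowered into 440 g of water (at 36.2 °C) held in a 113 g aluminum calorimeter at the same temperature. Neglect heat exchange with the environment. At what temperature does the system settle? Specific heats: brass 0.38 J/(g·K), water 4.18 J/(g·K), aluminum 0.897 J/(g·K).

Heat gained plus heat lost sum to zero:
374*0.38*(T − 346) + 440*4.18*(T − 36.2) + 113*0.897*(T − 36.2) = 0
(142.12 + 1839.2 + 101.36) T = 142.12*346 + 1839.2*36.2 + 101.36*36.2
T = 119422 / 2082.7 = 57.3 °C

T_f ≈ 57.3 °C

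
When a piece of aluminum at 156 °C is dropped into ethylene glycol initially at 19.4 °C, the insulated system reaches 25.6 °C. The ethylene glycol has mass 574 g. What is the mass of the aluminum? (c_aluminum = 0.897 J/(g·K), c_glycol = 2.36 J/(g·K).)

m ≈ 71.8 g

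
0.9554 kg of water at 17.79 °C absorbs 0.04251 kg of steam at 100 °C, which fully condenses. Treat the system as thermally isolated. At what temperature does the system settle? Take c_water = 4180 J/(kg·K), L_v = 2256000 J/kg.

Energy conservation, ΣQ = 0:
latent heat released on condensation: 0.04251·2256000 = 95903; condensed water 100 °C→T: 177.69(T − 100); original water: 3993.6(T − 17.79)
4171.3 T = 95903 + 17769 + 71046 = 184717
T ≈ 44.28 °C (< 100 °C, so full condensation is consistent).

T_f ≈ 44.3 °C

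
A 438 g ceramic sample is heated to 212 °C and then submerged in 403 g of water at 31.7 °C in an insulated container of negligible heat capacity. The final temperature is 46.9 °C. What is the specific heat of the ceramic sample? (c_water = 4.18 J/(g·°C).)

c ≈ 0.354 J/(g·°C)

m_s c (T_s − T_f) = m_water c_water (T_f − T_0):
438×c×(212 − 46.9) = 403×4.18×(46.9 − 31.7)
72314 c = 25605  ⇒  c ≈ 0.3541 J/(g·°C)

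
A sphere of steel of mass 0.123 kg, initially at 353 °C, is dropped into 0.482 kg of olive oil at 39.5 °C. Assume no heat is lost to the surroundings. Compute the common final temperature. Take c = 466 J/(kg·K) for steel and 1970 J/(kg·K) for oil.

T_f ≈ 57.3 °C

Set heat shed by the hot body equal to heat absorbed by the cold body:
0.123·466·(353 − T) = 0.482·1970·(T − 39.5)
57.32(353 − T) = 949.54(T − 39.5)
1006.9 T = 57740  ⇒  T ≈ 57.35 °C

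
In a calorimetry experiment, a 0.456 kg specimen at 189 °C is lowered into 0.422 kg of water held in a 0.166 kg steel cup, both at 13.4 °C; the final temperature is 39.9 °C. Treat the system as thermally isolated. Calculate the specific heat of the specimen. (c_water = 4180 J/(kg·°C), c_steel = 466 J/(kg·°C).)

c ≈ 718 J/(kg·°C)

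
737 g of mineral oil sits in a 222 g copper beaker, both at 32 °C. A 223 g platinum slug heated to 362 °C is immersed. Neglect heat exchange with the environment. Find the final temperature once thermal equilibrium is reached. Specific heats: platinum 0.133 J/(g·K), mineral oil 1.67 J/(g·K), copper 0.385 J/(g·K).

Conservation of energy gives ΣQ = 0:
223·0.133·(T − 362) + 737·1.67·(T − 32) + 222·0.385·(T − 32) = 0
29.66(T − 362) + 1230.8(T − 32) + 85.47(T − 32) = 0
(29.66 + 1230.8 + 85.47) T = 29.66·362 + 1230.8·32 + 85.47·32
T ≈ 39.27 °C

T_f ≈ 39.3 °C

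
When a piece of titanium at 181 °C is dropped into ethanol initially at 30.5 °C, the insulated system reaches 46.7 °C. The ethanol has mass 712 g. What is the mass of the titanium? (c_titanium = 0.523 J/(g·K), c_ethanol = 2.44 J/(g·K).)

Heat gained plus heat lost sum to zero:
m·0.523·(46.7 − 181) + 712·2.44·(46.7 − 30.5) = 0
-70.24 m = -28144
m = -28144/-70.24 ≈ 400.7 g

m ≈ 401 g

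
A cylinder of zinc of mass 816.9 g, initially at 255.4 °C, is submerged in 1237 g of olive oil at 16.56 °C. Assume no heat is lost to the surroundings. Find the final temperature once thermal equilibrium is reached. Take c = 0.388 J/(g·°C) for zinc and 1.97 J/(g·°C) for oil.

T_f ≈ 44.0 °C

Setting the total heat transfer to zero:
816.9×0.388×(T − 255.4) + 1237×1.97×(T − 16.56) = 0
316.96(T − 255.4) + 2436.9(T − 16.56) = 0
2753.8 T = 121306
T ≈ 44.05 °C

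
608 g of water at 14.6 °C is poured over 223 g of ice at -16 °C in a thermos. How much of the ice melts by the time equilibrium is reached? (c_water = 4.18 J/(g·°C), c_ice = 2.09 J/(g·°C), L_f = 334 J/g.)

m_melted ≈ 88.8 g

Heat available from the water dropping to 0 °C: 608·4.18·14.6 = 37105 J.
Warming the ice to 0 °C takes 223·2.09·16 = 7457.1 J, leaving 29648 J for melting.
Fully melting the ice requires m_ice L_f = 223·334 = 74482 J.
29648 J < 74482 J, so only part of the ice melts and the system sits at 0 °C.
m_melt = 29648 / L_f = 88.77 g.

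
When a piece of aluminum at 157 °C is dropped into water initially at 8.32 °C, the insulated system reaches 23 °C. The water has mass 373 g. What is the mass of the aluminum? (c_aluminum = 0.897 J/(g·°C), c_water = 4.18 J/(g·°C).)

Taking heat into each body as positive, Σ m c ΔT = 0:
m×0.897×(23 − 157) + 373×4.18×(23 − 8.32) = 0
-120.2 m = -22888
m = -22888/-120.2 ≈ 190.4 g

m ≈ 190 g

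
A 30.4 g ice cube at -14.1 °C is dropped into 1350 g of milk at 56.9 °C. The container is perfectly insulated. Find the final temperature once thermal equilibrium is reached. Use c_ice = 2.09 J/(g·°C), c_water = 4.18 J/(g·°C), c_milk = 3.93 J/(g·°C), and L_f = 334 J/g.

T_f ≈ 53.5 °C

Net heat exchanged in the isolated system is zero:
ice -14.1→0 °C: 30.4·2.09·14.1 = 895.86
  melt ice: 30.4·334 = 10154
  warm the meltwater: 127.07 T
  milk cools: 1350·3.93·(T − 56.9) = 5305.5(T − 56.9)
5432.6 T = 301883 − 11049 = 290833
T ≈ 53.54 °C (positive, so assuming full melt was valid).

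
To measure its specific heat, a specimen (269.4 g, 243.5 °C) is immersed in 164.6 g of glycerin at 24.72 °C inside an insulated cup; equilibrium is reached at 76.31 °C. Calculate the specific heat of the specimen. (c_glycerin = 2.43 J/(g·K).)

Heat lost by the specimen = heat gained by the glycerin:
269.4×c×(243.5 − 76.31) = 164.6×2.43×(76.31 − 24.72)
45041 c = 20635  ⇒  c ≈ 0.4581 J/(g·K)

c ≈ 0.458 J/(g·K)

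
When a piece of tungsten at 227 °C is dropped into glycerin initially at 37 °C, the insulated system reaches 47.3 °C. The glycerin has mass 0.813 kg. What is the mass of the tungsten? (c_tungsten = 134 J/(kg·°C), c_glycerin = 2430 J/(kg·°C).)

m ≈ 0.845 kg

Heat gained plus heat lost sum to zero:
m·134·(47.3 − 227) + 0.813·2430·(47.3 − 37) = 0
-24080 m = -20349
m = -20349/-24080 ≈ 0.845 kg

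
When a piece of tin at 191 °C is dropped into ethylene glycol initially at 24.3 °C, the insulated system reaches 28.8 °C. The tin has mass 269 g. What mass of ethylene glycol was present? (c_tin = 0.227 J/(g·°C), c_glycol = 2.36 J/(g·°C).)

m ≈ 933 g

Heat gained plus heat lost sum to zero:
269·0.227·(28.8 − 191) + m·2.36·(28.8 − 24.3) = 0
10.62 m = 9904.4
m = 9904.4/10.62 ≈ 932.6 g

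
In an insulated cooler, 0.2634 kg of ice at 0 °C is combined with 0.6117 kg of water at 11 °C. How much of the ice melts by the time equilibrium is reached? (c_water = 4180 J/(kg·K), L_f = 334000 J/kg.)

m_melted ≈ 0.0842 kg

Water can give up m c ΔT = 0.6117·4180·11 = 28126 J before reaching 0 °C.
Fully melting the ice requires m_ice L_f = 0.2634·334000 = 87976 J.
28126 J < 87976 J, so only part of the ice melts and the system sits at 0 °C.
Mass melted = 28126/334000 ≈ 0.08421 kg.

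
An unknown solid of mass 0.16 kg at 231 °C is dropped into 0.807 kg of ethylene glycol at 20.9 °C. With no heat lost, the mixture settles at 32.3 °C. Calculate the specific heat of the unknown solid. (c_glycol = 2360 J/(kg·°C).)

Let T be the final temperature. ΣQ_i = 0:
0.16·c·(32.3 − 231) + 0.807·2360·(32.3 − 20.9) = 0
-31.79 c = -21712
c = -21712/-31.79 ≈ 682.9 J/(kg·°C)

c ≈ 683 J/(kg·°C)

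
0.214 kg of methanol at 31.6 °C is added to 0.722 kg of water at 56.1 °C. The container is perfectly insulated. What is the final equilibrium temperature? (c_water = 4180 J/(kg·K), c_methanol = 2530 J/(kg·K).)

Let T be the final temperature. ΣQ_i = 0:
0.722*4180*(T − 56.1) + 0.214*2530*(T − 31.6) = 0
3018(T − 56.1) + 541.42(T − 31.6) = 0
(3018 + 541.42) T = 3018*56.1 + 541.42*31.6
T = 186416/3559.4 ≈ 52.37 °C

T_f ≈ 52.4 °C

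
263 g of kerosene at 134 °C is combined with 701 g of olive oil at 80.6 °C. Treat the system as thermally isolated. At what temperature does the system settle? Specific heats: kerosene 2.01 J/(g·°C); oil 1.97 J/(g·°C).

Setting the total heat transfer to zero:
263*2.01*(T − 134) + 701*1.97*(T − 80.6) = 0
528.63(T − 134) + 1381(T − 80.6) = 0
1909.6 T = 182143
T = 182143 / 1909.6 = 95.4 °C

T_f ≈ 95.4 °C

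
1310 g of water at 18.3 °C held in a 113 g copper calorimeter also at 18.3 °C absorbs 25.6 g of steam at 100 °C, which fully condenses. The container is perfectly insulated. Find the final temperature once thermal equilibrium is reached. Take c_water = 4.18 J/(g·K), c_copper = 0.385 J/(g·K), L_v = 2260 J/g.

T_f ≈ 30.1 °C

Let T be the final temperature. ΣQ_i = 0:
latent heat released on condensation: 25.6×2260 = 57856; condensed water 100 °C→T: 107.01(T − 100); water warms: 1310×4.18×(T − 18.3) = 5475.8(T − 18.3); cup: 43.51(T − 18.3)
5626.3 T = 57856 + 10701 + 101003 = 169560
T ≈ 30.14 °C — below 100 °C, confirming all the steam condensed.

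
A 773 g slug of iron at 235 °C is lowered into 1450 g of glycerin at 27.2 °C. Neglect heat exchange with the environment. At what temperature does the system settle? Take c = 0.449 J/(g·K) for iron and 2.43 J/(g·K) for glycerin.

Taking heat into each body as positive, Σ m c ΔT = 0:
773*0.449*(T − 235) + 1450*2.43*(T − 27.2) = 0
347.08(T − 235) + 3523.5(T − 27.2) = 0
3870.6 T = 177402
T = 177402/3870.6 ≈ 45.83 °C

T_f ≈ 45.8 °C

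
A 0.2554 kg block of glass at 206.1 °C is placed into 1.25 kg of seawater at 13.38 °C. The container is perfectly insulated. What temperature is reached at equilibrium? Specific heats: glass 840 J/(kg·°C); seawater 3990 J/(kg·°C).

Setting the total heat transfer to zero:
0.2554·840·(T − 206.1) + 1.25·3990·(T − 13.38) = 0
214.54(T − 206.1) + 4987.5(T − 13.38) = 0
5202 T = 110949
T = 110949 / 5202 = 21.3 °C

T_f ≈ 21.3 °C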